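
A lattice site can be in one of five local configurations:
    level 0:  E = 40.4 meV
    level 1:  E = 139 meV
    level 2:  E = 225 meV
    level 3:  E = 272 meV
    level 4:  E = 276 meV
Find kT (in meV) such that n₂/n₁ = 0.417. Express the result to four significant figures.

98.32 meV

n₂/n₁ = exp[−(E₂−E₁)/kT] = 0.417.
⇒ (E₂−E₁)/kT = ln(1/0.417) = ln(2.39808) = 0.874668.
kT = 86 meV / 0.874668 = 98.32 meV.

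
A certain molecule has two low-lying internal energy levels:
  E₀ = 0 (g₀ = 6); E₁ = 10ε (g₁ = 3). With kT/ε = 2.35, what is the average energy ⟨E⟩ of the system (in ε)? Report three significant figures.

0.0704 ε

Eᵢ/kT = 0, 4.2553.
Z = Σ gᵢe^(−Eᵢ/kT) = 6·e^(−0) + 3·e^(−4.2553) = 6.0000 + 0.042567 = 6.0426.
⟨E⟩ = Σ Eᵢ gᵢe^(−Eᵢ/kT) / Z = (0·6.0000 + 10·0.042567) / 6.0426 = 0.0704 ε.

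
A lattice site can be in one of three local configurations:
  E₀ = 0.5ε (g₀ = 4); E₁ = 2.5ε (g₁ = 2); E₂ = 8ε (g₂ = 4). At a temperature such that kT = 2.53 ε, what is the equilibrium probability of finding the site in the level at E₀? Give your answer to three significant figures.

0.782

Eᵢ/kT = 0.19763, 0.98814, 3.1621.
Z = Σ gᵢe^(−Eᵢ/kT) = 4·e^(−0.19763) + 2·e^(−0.98814) + 4·e^(−3.1621) = 3.2827 + 0.74454 + 0.16935 = 4.1966.
P₀ = g₀ e^(−E₀/kT) / Z = 3.2827/4.1966 = 0.782.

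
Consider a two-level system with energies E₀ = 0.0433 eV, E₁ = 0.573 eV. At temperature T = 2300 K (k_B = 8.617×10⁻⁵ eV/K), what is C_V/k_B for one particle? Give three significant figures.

0.432

k_BT = 8.617×10⁻⁵ × 2300 K = 0.19819 eV.
Eᵢ/kT = 0.21848, 2.8912.
Z = Σ e^(−Eᵢ/kT) = e^(−0.21848) + e^(−2.8912) = 0.80374 + 0.055510 = 0.85925.
⟨E⟩ = 0.077520 eV, ⟨E²⟩ = 0.022965 eV².
C_V/k_B = (⟨E²⟩ − ⟨E⟩²)/(kT)² = (0.022965 − 0.0060094)/0.039279 = 0.432.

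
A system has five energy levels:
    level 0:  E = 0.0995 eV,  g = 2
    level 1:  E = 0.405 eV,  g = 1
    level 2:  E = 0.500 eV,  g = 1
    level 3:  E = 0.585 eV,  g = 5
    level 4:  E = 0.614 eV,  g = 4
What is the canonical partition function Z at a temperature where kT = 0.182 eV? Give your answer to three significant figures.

Z = 1.67

Eᵢ/kT = 0.54670, 2.2253, 2.7473, 3.2143, 3.3736.
Z = Σ gᵢe^(−Eᵢ/kT) = 2·e^(−0.54670) + 1·e^(−2.2253) + 1·e^(−2.7473) + 5·e^(−3.2143) + 4·e^(−3.3736) = 1.1577 + 0.10804 + 0.064101 + 0.20092 + 0.13706 = 1.6678.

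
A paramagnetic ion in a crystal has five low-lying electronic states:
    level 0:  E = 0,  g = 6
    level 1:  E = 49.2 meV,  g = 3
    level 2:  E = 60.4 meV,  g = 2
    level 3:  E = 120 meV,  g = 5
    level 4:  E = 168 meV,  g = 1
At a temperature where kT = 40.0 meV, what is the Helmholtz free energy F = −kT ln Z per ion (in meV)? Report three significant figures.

Eᵢ/kT = 0, 1.2300, 1.5100, 3.0000, 4.2000.
Z = Σ gᵢe^(−Eᵢ/kT) = 6·e^(−0) + 3·e^(−1.2300) + 2·e^(−1.5100) + 5·e^(−3.0000) + 1·e^(−4.2000) = 6.0000 + 0.87688 + 0.44182 + 0.24894 + 0.014996 = 7.5826.
F = −kT ln Z = −40.0 × ln(7.5826) = −40.0 × 2.0259 = -81.0 meV.

-81.0 meV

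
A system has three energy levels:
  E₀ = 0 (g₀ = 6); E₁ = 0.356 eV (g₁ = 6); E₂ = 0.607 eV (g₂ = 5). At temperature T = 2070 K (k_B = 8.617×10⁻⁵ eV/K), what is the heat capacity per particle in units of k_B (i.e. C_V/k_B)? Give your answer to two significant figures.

k_BT = 8.617×10⁻⁵ × 2070 K = 0.1784 eV.
Eᵢ/kT = 0, 1.996, 3.402.
Z = Σ gᵢe^(−Eᵢ/kT) = 6·e^(−0) + 6·e^(−1.996) + 5·e^(−3.402) = 6.000 + 0.8153 + 0.1665 = 6.982.
⟨E⟩ = 0.05605 eV, ⟨E²⟩ = 0.02359 eV².
C_V/k_B = (⟨E²⟩ − ⟨E⟩²)/(kT)² = (0.02359 − 0.003142)/0.03183 = 0.64.

0.64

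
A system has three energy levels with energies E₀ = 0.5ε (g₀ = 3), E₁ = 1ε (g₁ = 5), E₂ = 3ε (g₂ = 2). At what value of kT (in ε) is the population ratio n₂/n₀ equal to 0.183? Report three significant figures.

1.93 ε

n₂/n₀ = (g₂/g₀) exp[−(E₂−E₀)/kT] = 0.183.
⇒ (E₂−E₀)/kT = ln((2/3)/0.183) = ln(3.6430) = 1.2928.
kT = 2.5ε / 1.2928 = 1.93 ε.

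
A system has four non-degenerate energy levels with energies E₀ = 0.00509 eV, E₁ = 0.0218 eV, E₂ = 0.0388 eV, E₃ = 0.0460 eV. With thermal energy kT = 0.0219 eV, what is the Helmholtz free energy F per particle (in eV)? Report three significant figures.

Eᵢ/kT = 0.23242, 0.99543, 1.7717, 2.1005.
Z = Σ e^(−Eᵢ/kT) = e^(−0.23242) + e^(−0.99543) + e^(−1.7717) + e^(−2.1005) = 0.79261 + 0.36956 + 0.17004 + 0.12240 = 1.4546.
F = −kT ln Z = −0.0219 × ln(1.4546) = −0.0219 × 0.37473 = -0.00821 eV.

-0.00821 eV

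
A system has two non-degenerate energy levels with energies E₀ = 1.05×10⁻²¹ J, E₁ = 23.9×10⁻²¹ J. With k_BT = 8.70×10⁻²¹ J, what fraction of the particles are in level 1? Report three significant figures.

Eᵢ/kT = 0.12069, 2.7471.
Z = Σ e^(−Eᵢ/kT) = e^(−0.12069) + e^(−2.7471) = 0.88631 + 0.064114 = 0.95042.
P₁ = e^(−E₁/kT) / Z = 0.064114/0.95042 = 0.0675.

0.0675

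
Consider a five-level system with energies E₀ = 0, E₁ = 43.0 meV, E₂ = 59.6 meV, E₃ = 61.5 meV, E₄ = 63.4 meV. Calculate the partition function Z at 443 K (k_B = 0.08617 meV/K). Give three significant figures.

Z = 1.92

k_BT = 0.08617 × 443 K = 38.173 meV.
Eᵢ/kT = 0, 1.1265, 1.5613, 1.6111, 1.6609.
Z = Σ e^(−Eᵢ/kT) = e^(−0) + e^(−1.1265) + e^(−1.5613) + e^(−1.6111) + e^(−1.6609) = 1.0000 + 0.32417 + 0.20986 + 0.19967 + 0.18997 = 1.9237.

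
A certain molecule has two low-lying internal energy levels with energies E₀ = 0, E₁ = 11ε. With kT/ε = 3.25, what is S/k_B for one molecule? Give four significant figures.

Eᵢ/kT = 0, 3.38462.
Z = Σ e^(−Eᵢ/kT) = e^(−0) + e^(−3.38462) = 1.00000 + 0.0338905 = 1.03389.
⟨E⟩ = Σ EᵢPᵢ = 0.360576 ε.
S/k_B = ln Z + ⟨E⟩/kT = ln(1.03389) + 0.360576/3.25 = 0.0333284 + 0.110946 = 0.1443.

0.1443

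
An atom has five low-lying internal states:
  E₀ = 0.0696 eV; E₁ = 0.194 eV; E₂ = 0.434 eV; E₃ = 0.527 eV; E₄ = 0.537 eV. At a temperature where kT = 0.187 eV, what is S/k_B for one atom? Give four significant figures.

Eᵢ/kT = 0.372193, 1.03743, 2.32086, 2.81818, 2.87166.
Z = Σ e^(−Eᵢ/kT) = e^(−0.372193) + e^(−1.03743) + e^(−2.32086) + e^(−2.81818) + e^(−2.87166) = 0.689221 + 0.354364 + 0.0981891 + 0.0597145 + 0.0566049 = 1.25809.
⟨E⟩ = Σ EᵢPᵢ = 0.175820 eV.
S/k_B = ln Z + ⟨E⟩/kT = ln(1.25809) + 0.175820/0.187 = 0.229595 + 0.940214 = 1.170.

1.170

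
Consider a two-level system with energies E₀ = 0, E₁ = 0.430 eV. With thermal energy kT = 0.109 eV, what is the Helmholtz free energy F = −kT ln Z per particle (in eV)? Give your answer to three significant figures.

Eᵢ/kT = 0, 3.9450.
Z = Σ e^(−Eᵢ/kT) = e^(−0) + e^(−3.9450) = 1.0000 + 0.019351 = 1.0194.
F = −kT ln Z = −0.109 × ln(1.0194) = −0.109 × 0.019214 = -0.00209 eV.

-0.00209 eV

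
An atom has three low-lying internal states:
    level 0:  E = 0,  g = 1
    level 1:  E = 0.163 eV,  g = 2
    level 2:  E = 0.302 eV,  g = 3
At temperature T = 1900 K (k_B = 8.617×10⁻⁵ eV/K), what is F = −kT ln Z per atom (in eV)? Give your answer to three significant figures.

-0.130 eV

k_BT = 8.617×10⁻⁵ × 1900 K = 0.16372 eV.
Eᵢ/kT = 0, 0.99560, 1.8446.
Z = Σ gᵢe^(−Eᵢ/kT) = 1·e^(−0) + 2·e^(−0.99560) + 3·e^(−1.8446) = 1.0000 + 0.73900 + 0.47427 = 2.2133.
F = −kT ln Z = −0.16372 × ln(2.2133) = −0.16372 × 0.79448 = -0.130 eV.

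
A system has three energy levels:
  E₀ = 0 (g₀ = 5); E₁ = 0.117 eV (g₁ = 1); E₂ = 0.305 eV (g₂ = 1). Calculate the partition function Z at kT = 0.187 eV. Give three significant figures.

Eᵢ/kT = 0, 0.62567, 1.6310.
Z = Σ gᵢe^(−Eᵢ/kT) = 5·e^(−0) + 1·e^(−0.62567) + 1·e^(−1.6310) = 5.0000 + 0.53490 + 0.19573 = 5.7306.

Z = 5.73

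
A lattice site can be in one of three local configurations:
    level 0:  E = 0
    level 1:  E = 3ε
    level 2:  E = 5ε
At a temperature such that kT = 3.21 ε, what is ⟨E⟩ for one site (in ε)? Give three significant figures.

Eᵢ/kT = 0, 0.93458, 1.5576.
Z = Σ e^(−Eᵢ/kT) = e^(−0) + e^(−0.93458) + e^(−1.5576) = 1.0000 + 0.39275 + 0.21064 = 1.6034.
⟨E⟩ = Σ Eᵢ e^(−Eᵢ/kT) / Z = (0·1.0000 + 3·0.39275 + 5·0.21064) / 1.6034 = 1.39 ε.

1.39 ε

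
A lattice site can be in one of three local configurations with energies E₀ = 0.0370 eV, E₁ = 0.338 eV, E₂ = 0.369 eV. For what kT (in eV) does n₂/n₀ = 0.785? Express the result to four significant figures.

n₂/n₀ = exp[−(E₂−E₀)/kT] = 0.785.
⇒ (E₂−E₀)/kT = ln(1/0.785) = ln(1.27389) = 0.242075.
kT = 0.3320 eV / 0.242075 = 1.371 eV.

1.371 eV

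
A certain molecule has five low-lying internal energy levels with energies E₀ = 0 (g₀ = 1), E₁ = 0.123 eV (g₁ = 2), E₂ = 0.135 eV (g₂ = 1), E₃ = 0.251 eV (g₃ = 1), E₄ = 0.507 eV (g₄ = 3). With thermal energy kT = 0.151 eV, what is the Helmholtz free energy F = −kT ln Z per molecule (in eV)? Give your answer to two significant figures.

-0.14 eV

Eᵢ/kT = 0, 0.8146, 0.8940, 1.662, 3.358.
Z = Σ gᵢe^(−Eᵢ/kT) = 1·e^(−0) + 2·e^(−0.8146) + 1·e^(−0.8940) + 1·e^(−1.662) + 3·e^(−3.358) = 1.000 + 0.8856 + 0.4090 + 0.1898 + 0.1044 = 2.589.
F = −kT ln Z = −0.151 × ln(2.589) = −0.151 × 0.9513 = -0.14 eV.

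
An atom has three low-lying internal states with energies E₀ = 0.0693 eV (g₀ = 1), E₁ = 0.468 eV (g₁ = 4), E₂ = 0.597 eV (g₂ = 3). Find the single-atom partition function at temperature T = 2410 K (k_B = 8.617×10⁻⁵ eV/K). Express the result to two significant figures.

Z = 1.3

k_BT = 8.617×10⁻⁵ × 2410 K = 0.2077 eV.
Eᵢ/kT = 0.3337, 2.253, 2.874.
Z = Σ gᵢe^(−Eᵢ/kT) = 1·e^(−0.3337) + 4·e^(−2.253) + 3·e^(−2.874) = 0.7163 + 0.4203 + 0.1694 = 1.306.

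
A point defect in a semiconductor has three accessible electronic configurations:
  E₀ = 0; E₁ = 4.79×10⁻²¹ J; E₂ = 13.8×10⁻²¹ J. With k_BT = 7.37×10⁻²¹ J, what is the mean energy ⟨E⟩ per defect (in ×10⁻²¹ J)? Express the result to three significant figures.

Eᵢ/kT = 0, 0.64993, 1.8725.
Z = Σ e^(−Eᵢ/kT) = e^(−0) + e^(−0.64993) + e^(−1.8725) = 1.0000 + 0.52208 + 0.15374 = 1.6758.
⟨E⟩ = Σ Eᵢ e^(−Eᵢ/kT) / Z = (0·1.0000 + 4.79·0.52208 + 13.8·0.15374) / 1.6758 = 2.76 ×10⁻²¹ J.

2.76 ×10⁻²¹ J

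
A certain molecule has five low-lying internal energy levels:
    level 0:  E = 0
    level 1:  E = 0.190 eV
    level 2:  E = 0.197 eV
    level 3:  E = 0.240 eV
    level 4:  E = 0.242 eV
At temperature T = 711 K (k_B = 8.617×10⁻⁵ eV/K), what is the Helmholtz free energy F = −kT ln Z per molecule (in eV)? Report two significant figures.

k_BT = 8.617×10⁻⁵ × 711 K = 0.06127 eV.
Eᵢ/kT = 0, 3.101, 3.215, 3.917, 3.950.
Z = Σ e^(−Eᵢ/kT) = e^(−0) + e^(−3.101) + e^(−3.215) + e^(−3.917) + e^(−3.950) = 1.000 + 0.04500 + 0.04016 + 0.01990 + 0.01925 = 1.124.
F = −kT ln Z = −0.06127 × ln(1.124) = −0.06127 × 0.1169 = -0.0072 eV.

-0.0072 eV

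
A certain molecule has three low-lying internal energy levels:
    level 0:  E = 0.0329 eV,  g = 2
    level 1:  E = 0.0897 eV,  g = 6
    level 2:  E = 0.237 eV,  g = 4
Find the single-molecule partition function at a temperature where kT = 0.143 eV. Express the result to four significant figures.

Z = 5.556

Eᵢ/kT = 0.230070, 0.627273, 1.65734.
Z = Σ gᵢe^(−Eᵢ/kT) = 2·e^(−0.230070) + 6·e^(−0.627273) + 4·e^(−1.65734) = 1.58896 + 3.20428 + 0.762582 = 5.55582.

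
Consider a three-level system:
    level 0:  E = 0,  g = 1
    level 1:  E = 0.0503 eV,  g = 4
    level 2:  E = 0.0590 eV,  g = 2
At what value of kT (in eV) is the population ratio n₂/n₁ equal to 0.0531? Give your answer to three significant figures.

n₂/n₁ = (g₂/g₁) exp[−(E₂−E₁)/kT] = 0.0531.
⇒ (E₂−E₁)/kT = ln((2/4)/0.0531) = ln(9.4162) = 2.2424.
kT = 0.0087 eV / 2.2424 = 0.00388 eV.

0.00388 eV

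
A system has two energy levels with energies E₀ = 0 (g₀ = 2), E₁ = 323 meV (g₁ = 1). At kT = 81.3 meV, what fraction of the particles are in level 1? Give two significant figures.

Eᵢ/kT = 0, 3.973.
Z = Σ gᵢe^(−Eᵢ/kT) = 2·e^(−0) + 1·e^(−3.973) = 2.000 + 0.01882 = 2.019.
P₁ = g₁ e^(−E₁/kT) / Z = 0.01882/2.019 = 0.0093.

0.0093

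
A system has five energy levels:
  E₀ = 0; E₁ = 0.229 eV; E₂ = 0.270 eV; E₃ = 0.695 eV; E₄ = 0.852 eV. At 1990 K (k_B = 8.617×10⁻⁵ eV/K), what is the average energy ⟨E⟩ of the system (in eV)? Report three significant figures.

k_BT = 8.617×10⁻⁵ × 1990 K = 0.17148 eV.
Eᵢ/kT = 0, 1.3354, 1.5745, 4.0530, 4.9685.
Z = Σ e^(−Eᵢ/kT) = e^(−0) + e^(−1.3354) + e^(−1.5745) + e^(−4.0530) + e^(−4.9685) = 1.0000 + 0.26305 + 0.20711 + 0.017370 + 0.0069536 = 1.4945.
⟨E⟩ = Σ Eᵢ e^(−Eᵢ/kT) / Z = (0·1.0000 + 0.229·0.26305 + 0.270·0.20711 + 0.695·0.017370 + 0.852·0.0069536) / 1.4945 = 0.0898 eV.

0.0898 eV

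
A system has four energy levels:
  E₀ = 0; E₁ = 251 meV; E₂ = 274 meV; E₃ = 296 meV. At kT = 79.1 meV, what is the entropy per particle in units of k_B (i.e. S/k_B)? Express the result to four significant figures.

Eᵢ/kT = 0, 3.17320, 3.46397, 3.74210.
Z = Σ e^(−Eᵢ/kT) = e^(−0) + e^(−3.17320) + e^(−3.46397) + e^(−3.74210) = 1.00000 + 0.0418694 + 0.0313052 + 0.0237043 = 1.09688.
⟨E⟩ = Σ EᵢPᵢ = 23.7978 meV.
S/k_B = ln Z + ⟨E⟩/kT = ln(1.09688) + 23.7978/79.1 = 0.0924698 + 0.300857 = 0.3933.

0.3933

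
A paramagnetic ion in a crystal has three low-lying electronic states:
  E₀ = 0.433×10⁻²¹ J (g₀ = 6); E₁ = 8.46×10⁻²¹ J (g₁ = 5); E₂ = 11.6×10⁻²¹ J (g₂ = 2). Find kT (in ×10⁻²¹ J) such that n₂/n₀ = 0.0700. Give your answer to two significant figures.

7.2 ×10⁻²¹ J

n₂/n₀ = (g₂/g₀) exp[−(E₂−E₀)/kT] = 0.0700.
⇒ (E₂−E₀)/kT = ln((2/6)/0.0700) = ln(4.762) = 1.561.
kT = 11.167 ×10⁻²¹ J / 1.561 = 7.2 ×10⁻²¹ J.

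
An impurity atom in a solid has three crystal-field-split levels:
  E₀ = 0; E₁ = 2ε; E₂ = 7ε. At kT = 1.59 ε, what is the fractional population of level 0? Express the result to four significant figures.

0.7713

Eᵢ/kT = 0, 1.25786, 4.40252.
Z = Σ e^(−Eᵢ/kT) = e^(−0) + e^(−1.25786) + e^(−4.40252) = 1.00000 + 0.284262 + 0.0122464 = 1.29651.
P₀ = e^(−E₀/kT) / Z = 1.00000/1.29651 = 0.7713.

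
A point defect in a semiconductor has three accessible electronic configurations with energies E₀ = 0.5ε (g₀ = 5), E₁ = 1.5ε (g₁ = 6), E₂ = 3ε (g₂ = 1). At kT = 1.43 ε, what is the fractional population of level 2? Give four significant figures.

0.02134

Eᵢ/kT = 0.349650, 1.04895, 2.09790.
Z = Σ gᵢe^(−Eᵢ/kT) = 5·e^(−0.349650) + 6·e^(−1.04895) + 1·e^(−2.09790) = 3.52467 + 2.10183 + 0.122714 = 5.74921.
P₂ = g₂ e^(−E₂/kT) / Z = 0.122714/5.74921 = 0.02134.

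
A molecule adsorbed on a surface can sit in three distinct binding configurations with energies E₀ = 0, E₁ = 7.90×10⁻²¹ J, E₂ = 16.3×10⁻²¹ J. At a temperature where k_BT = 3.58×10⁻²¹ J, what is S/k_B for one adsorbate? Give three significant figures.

Eᵢ/kT = 0, 2.2067, 4.5531.
Z = Σ e^(−Eᵢ/kT) = e^(−0) + e^(−2.2067) + e^(−4.5531) = 1.0000 + 0.11006 + 0.010534 = 1.1206.
⟨E⟩ = Σ EᵢPᵢ = 0.92913 ×10⁻²¹ J.
S/k_B = ln Z + ⟨E⟩/kT = ln(1.1206) + 0.92913/3.58 = 0.11386 + 0.25953 = 0.373.

0.373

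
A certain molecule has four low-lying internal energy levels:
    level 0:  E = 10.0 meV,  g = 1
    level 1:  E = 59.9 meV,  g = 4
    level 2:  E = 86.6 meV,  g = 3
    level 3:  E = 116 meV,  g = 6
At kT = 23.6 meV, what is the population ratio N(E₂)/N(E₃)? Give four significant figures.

n₂/n₃ = (g₂/g₃) exp[−(E₂−E₃)/kT] = (3/6) × exp(−(-29.4 meV)/(23.6 meV)) = (3/6) × exp(1.24576) = 1.738.

1.738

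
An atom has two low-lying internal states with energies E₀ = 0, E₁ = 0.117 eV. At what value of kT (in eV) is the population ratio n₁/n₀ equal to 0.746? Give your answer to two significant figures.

n₁/n₀ = exp[−(E₁−E₀)/kT] = 0.746.
⇒ (E₁−E₀)/kT = ln(1/0.746) = ln(1.340) = 0.2927.
kT = 0.117 eV / 0.2927 = 0.40 eV.

0.40 eV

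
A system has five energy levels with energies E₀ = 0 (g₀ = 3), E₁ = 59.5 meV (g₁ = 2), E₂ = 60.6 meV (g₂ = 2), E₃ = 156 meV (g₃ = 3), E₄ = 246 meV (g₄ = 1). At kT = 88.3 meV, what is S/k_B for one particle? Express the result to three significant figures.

Eᵢ/kT = 0, 0.67384, 0.68630, 1.7667, 2.7860.
Z = Σ gᵢe^(−Eᵢ/kT) = 3·e^(−0) + 2·e^(−0.67384) + 2·e^(−0.68630) + 3·e^(−1.7667) + 1·e^(−2.7860) = 3.0000 + 1.0195 + 1.0069 + 0.51269 + 0.061667 = 5.6008.
⟨E⟩ = Σ EᵢPᵢ = 38.714 meV.
S/k_B = ln Z + ⟨E⟩/kT = ln(5.6008) + 38.714/88.3 = 1.7229 + 0.43844 = 2.16.

2.16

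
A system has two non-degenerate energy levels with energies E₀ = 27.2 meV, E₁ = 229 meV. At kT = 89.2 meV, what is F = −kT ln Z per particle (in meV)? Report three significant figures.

18.4 meV

Eᵢ/kT = 0.30493, 2.5673.
Z = Σ e^(−Eᵢ/kT) = e^(−0.30493) + e^(−2.5673) = 0.73717 + 0.076742 = 0.81391.
F = −kT ln Z = −89.2 × ln(0.81391) = −89.2 × -0.20591 = 18.4 meV.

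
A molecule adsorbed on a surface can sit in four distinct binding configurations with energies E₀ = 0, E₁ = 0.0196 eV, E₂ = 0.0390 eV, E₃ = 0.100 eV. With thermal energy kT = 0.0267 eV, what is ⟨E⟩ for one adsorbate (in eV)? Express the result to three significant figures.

Eᵢ/kT = 0, 0.73408, 1.4607, 3.7453.
Z = Σ e^(−Eᵢ/kT) = e^(−0) + e^(−0.73408) + e^(−1.4607) + e^(−3.7453) = 1.0000 + 0.47995 + 0.23207 + 0.023629 = 1.7356.
⟨E⟩ = Σ Eᵢ e^(−Eᵢ/kT) / Z = (0·1.0000 + 0.0196·0.47995 + 0.0390·0.23207 + 0.100·0.023629) / 1.7356 = 0.0120 eV.

0.0120 eV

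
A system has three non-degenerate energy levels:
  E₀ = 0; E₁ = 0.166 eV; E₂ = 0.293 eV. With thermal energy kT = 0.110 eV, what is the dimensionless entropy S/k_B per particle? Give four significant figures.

0.6576

Eᵢ/kT = 0, 1.50909, 2.66364.
Z = Σ e^(−Eᵢ/kT) = e^(−0) + e^(−1.50909) + e^(−2.66364) = 1.00000 + 0.221111 + 0.0696941 = 1.29081.
⟨E⟩ = Σ EᵢPᵢ = 0.0442550 eV.
S/k_B = ln Z + ⟨E⟩/kT = ln(1.29081) + 0.0442550/0.110 = 0.255270 + 0.402318 = 0.6576.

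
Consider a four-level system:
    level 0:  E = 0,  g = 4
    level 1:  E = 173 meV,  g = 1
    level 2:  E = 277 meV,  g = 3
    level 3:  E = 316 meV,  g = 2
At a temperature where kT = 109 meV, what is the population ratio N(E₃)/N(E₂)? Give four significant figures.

0.4661

n₃/n₂ = (g₃/g₂) exp[−(E₃−E₂)/kT] = (2/3) × exp(−(39 meV)/(109 meV)) = (2/3) × exp(-0.357798) = 0.4661.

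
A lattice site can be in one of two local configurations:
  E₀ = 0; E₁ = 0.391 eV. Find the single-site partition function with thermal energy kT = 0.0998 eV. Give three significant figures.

Eᵢ/kT = 0, 3.9178.
Z = Σ e^(−Eᵢ/kT) = e^(−0) + e^(−3.9178) = 1.0000 + 0.019885 = 1.0199.

Z = 1.02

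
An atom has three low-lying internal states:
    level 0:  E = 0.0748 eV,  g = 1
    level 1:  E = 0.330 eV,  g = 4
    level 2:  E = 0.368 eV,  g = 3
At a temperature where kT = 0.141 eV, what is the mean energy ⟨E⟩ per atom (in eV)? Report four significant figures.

0.2113 eV

Eᵢ/kT = 0.530496, 2.34043, 2.60993.
Z = Σ gᵢe^(−Eᵢ/kT) = 1·e^(−0.530496) + 4·e^(−2.34043) + 3·e^(−2.60993) = 0.588313 + 0.385145 + 0.220619 = 1.19408.
⟨E⟩ = Σ Eᵢ gᵢe^(−Eᵢ/kT) / Z = (0.0748·0.588313 + 0.330·0.385145 + 0.368·0.220619) / 1.19408 = 0.2113 eV.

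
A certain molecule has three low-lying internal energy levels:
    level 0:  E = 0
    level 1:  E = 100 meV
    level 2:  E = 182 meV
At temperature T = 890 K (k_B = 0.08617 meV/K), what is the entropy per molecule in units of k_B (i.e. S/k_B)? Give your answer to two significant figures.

k_BT = 0.08617 × 890 K = 76.69 meV.
Eᵢ/kT = 0, 1.304, 2.373.
Z = Σ e^(−Eᵢ/kT) = e^(−0) + e^(−1.304) + e^(−2.373) = 1.000 + 0.2714 + 0.09320 = 1.365.
⟨E⟩ = Σ EᵢPᵢ = 32.31 meV.
S/k_B = ln Z + ⟨E⟩/kT = ln(1.365) + 32.31/76.69 = 0.3112 + 0.4213 = 0.73.

0.73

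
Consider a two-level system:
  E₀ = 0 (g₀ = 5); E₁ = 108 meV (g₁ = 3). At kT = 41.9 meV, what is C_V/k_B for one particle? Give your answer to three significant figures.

0.277

Eᵢ/kT = 0, 2.5776.
Z = Σ gᵢe^(−Eᵢ/kT) = 5·e^(−0) + 3·e^(−2.5776) = 5.0000 + 0.22787 = 5.2279.
⟨E⟩ = 4.7074 meV, ⟨E²⟩ = 508.40 meV².
C_V/k_B = (⟨E²⟩ − ⟨E⟩²)/(kT)² = (508.40 − 22.160)/1755.6 = 0.277.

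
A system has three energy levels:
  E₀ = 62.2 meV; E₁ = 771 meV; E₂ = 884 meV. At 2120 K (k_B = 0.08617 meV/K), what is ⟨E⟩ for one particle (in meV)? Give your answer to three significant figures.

k_BT = 0.08617 × 2120 K = 182.68 meV.
Eᵢ/kT = 0.34049, 4.2205, 4.8391.
Z = Σ e^(−Eᵢ/kT) = e^(−0.34049) + e^(−4.2205) + e^(−4.8391) = 0.71142 + 0.014691 + 0.0079142 = 0.73403.
⟨E⟩ = Σ Eᵢ e^(−Eᵢ/kT) / Z = (62.2·0.71142 + 771·0.014691 + 884·0.0079142) / 0.73403 = 85.2 meV.

85.2 meV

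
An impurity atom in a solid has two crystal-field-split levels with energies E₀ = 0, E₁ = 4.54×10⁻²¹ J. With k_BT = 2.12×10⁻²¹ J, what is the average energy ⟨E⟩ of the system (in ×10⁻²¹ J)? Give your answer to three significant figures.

0.477 ×10⁻²¹ J

Eᵢ/kT = 0, 2.1415.
Z = Σ e^(−Eᵢ/kT) = e^(−0) + e^(−2.1415) = 1.0000 + 0.11748 = 1.1175.
⟨E⟩ = Σ Eᵢ e^(−Eᵢ/kT) / Z = (0·1.0000 + 4.54·0.11748) / 1.1175 = 0.477 ×10⁻²¹ J.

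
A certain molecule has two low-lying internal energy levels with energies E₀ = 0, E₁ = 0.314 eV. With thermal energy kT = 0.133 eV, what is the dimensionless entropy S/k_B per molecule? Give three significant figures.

Eᵢ/kT = 0, 2.3609.
Z = Σ e^(−Eᵢ/kT) = e^(−0) + e^(−2.3609) = 1.0000 + 0.094335 = 1.0943.
⟨E⟩ = Σ EᵢPᵢ = 0.027069 eV.
S/k_B = ln Z + ⟨E⟩/kT = ln(1.0943) + 0.027069/0.133 = 0.090115 + 0.20353 = 0.294.

0.294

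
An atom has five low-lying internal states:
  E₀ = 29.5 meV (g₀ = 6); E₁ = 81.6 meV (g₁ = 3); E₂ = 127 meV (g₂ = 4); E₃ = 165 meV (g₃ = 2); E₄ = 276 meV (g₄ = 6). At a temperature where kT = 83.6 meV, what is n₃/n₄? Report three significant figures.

n₃/n₄ = (g₃/g₄) exp[−(E₃−E₄)/kT] = (2/6) × exp(−(-111 meV)/(83.6 meV)) = (2/6) × exp(1.3278) = 1.26.

1.26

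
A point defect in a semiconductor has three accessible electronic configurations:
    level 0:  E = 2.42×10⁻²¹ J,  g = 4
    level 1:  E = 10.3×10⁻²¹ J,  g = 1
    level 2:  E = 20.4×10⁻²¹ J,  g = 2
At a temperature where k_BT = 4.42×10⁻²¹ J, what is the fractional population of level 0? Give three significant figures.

0.952

Eᵢ/kT = 0.54751, 2.3303, 4.6154.
Z = Σ gᵢe^(−Eᵢ/kT) = 4·e^(−0.54751) + 1·e^(−2.3303) + 2·e^(−4.6154) = 2.3136 + 0.097267 + 0.019796 = 2.4307.
P₀ = g₀ e^(−E₀/kT) / Z = 2.3136/2.4307 = 0.952.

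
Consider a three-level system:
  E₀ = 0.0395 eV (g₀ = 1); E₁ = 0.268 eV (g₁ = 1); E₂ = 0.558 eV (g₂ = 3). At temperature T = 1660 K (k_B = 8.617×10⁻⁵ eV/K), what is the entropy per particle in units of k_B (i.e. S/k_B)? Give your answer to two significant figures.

k_BT = 8.617×10⁻⁵ × 1660 K = 0.1430 eV.
Eᵢ/kT = 0.2762, 1.874, 3.902.
Z = Σ gᵢe^(−Eᵢ/kT) = 1·e^(−0.2762) + 1·e^(−1.874) + 3·e^(−3.902) = 0.7587 + 0.1535 + 0.06060 = 0.9728.
⟨E⟩ = Σ EᵢPᵢ = 0.1079 eV.
S/k_B = ln Z + ⟨E⟩/kT = ln(0.9728) + 0.1079/0.1430 = -0.02758 + 0.7545 = 0.73.

0.73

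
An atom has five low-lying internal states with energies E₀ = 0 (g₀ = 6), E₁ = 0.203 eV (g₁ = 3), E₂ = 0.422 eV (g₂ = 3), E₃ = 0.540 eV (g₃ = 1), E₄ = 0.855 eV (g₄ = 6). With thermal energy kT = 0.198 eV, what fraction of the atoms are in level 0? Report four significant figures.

Eᵢ/kT = 0, 1.02525, 2.13131, 2.72727, 4.31818.
Z = Σ gᵢe^(−Eᵢ/kT) = 6·e^(−0) + 3·e^(−1.02525) + 3·e^(−2.13131) + 1·e^(−2.72727) + 6·e^(−4.31818) = 6.00000 + 1.07612 + 0.356045 + 0.0653976 + 0.0799447 = 7.57751.
P₀ = g₀ e^(−E₀/kT) / Z = 6.00000/7.57751 = 0.7918.

0.7918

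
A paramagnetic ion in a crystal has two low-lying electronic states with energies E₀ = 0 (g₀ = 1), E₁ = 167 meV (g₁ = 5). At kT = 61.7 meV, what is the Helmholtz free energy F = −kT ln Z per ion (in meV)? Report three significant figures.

-17.8 meV

Eᵢ/kT = 0, 2.7066.
Z = Σ gᵢe^(−Eᵢ/kT) = 1·e^(−0) + 5·e^(−2.7066) = 1.0000 + 0.33382 = 1.3338.
F = −kT ln Z = −61.7 × ln(1.3338) = −61.7 × 0.28803 = -17.8 meV.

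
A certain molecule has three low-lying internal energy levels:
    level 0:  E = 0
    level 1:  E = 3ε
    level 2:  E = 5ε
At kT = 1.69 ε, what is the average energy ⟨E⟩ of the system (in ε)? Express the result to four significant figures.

Eᵢ/kT = 0, 1.77515, 2.95858.
Z = Σ e^(−Eᵢ/kT) = e^(−0) + e^(−1.77515) + e^(−2.95858) = 1.00000 + 0.169458 + 0.0518926 = 1.22135.
⟨E⟩ = Σ Eᵢ e^(−Eᵢ/kT) / Z = (0·1.00000 + 3·0.169458 + 5·0.0518926) / 1.22135 = 0.6287 ε.

0.6287 ε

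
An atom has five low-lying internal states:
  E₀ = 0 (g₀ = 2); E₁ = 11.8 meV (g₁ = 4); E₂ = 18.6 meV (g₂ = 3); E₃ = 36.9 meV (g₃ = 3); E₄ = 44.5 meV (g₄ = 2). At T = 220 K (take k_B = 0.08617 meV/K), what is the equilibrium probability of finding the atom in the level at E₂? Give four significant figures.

0.1909

k_BT = 0.08617 × 220 K = 18.9574 meV.
Eᵢ/kT = 0, 0.622448, 0.981147, 1.94647, 2.34737.
Z = Σ gᵢe^(−Eᵢ/kT) = 2·e^(−0) + 4·e^(−0.622448) + 3·e^(−0.981147) + 3·e^(−1.94647) + 2·e^(−2.34737) = 2.00000 + 2.14652 + 1.12464 + 0.428332 + 0.191241 = 5.89073.
P₂ = g₂ e^(−E₂/kT) / Z = 1.12464/5.89073 = 0.1909.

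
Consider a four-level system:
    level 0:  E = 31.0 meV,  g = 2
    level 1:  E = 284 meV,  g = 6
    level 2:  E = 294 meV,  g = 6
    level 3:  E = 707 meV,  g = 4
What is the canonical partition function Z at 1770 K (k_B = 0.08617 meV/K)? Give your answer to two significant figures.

Z = 3.5

k_BT = 0.08617 × 1770 K = 152.5 meV.
Eᵢ/kT = 0.2033, 1.862, 1.928, 4.636.
Z = Σ gᵢe^(−Eᵢ/kT) = 2·e^(−0.2033) + 6·e^(−1.862) + 6·e^(−1.928) + 4·e^(−4.636) = 1.632 + 0.9322 + 0.8726 + 0.03879 = 3.476.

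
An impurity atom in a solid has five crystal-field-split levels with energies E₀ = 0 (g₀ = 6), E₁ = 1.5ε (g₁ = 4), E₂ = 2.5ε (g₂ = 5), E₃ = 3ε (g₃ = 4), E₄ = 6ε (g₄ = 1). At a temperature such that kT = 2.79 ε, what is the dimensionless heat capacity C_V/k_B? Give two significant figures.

Eᵢ/kT = 0, 0.5376, 0.8961, 1.075, 2.151.
Z = Σ gᵢe^(−Eᵢ/kT) = 6·e^(−0) + 4·e^(−0.5376) + 5·e^(−0.8961) + 4·e^(−1.075) + 1·e^(−2.151) = 6.000 + 2.337 + 2.041 + 1.365 + 0.1164 = 11.86.
⟨E⟩ = 1.130 ε, ⟨E²⟩ = 2.908 ε².
C_V/k_B = (⟨E²⟩ − ⟨E⟩²)/(kT)² = (2.908 − 1.277)/7.784 = 0.21.

0.21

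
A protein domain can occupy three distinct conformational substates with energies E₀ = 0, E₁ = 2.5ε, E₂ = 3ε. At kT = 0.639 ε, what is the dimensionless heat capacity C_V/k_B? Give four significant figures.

0.4793

Eᵢ/kT = 0, 3.91236, 4.69484.
Z = Σ e^(−Eᵢ/kT) = e^(−0) + e^(−3.91236) + e^(−4.69484) = 1.00000 + 0.0199933 + 0.00914233 = 1.02914.
⟨E⟩ = 0.0752184 ε, ⟨E²⟩ = 0.201371 ε².
C_V/k_B = (⟨E²⟩ − ⟨E⟩²)/(kT)² = (0.201371 − 0.00565781)/0.408321 = 0.4793.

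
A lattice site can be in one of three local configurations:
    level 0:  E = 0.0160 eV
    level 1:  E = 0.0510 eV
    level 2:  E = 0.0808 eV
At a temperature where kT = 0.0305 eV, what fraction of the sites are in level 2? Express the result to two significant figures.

Eᵢ/kT = 0.5246, 1.672, 2.649.
Z = Σ e^(−Eᵢ/kT) = e^(−0.5246) + e^(−1.672) + e^(−2.649) = 0.5918 + 0.1879 + 0.07072 = 0.8504.
P₂ = e^(−E₂/kT) / Z = 0.07072/0.8504 = 0.083.

0.083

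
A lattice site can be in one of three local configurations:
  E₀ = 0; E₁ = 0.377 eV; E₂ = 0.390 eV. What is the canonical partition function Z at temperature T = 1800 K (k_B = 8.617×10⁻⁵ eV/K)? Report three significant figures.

k_BT = 8.617×10⁻⁵ × 1800 K = 0.15511 eV.
Eᵢ/kT = 0, 2.4305, 2.5143.
Z = Σ e^(−Eᵢ/kT) = e^(−0) + e^(−2.4305) + e^(−2.5143) = 1.0000 + 0.087993 + 0.080920 = 1.1689.

Z = 1.17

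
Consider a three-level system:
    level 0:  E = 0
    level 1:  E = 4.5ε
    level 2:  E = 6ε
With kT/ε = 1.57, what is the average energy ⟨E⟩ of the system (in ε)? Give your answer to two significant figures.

Eᵢ/kT = 0, 2.866, 3.822.
Z = Σ e^(−Eᵢ/kT) = e^(−0) + e^(−2.866) + e^(−3.822) = 1.000 + 0.05693 + 0.02188 = 1.079.
⟨E⟩ = Σ Eᵢ e^(−Eᵢ/kT) / Z = (0·1.000 + 4.5·0.05693 + 6·0.02188) / 1.079 = 0.36 ε.

0.36 ε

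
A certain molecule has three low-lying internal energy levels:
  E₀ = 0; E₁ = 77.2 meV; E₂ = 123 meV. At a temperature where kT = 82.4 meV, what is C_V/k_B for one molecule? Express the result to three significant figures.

0.334

Eᵢ/kT = 0, 0.93689, 1.4927.
Z = Σ e^(−Eᵢ/kT) = e^(−0) + e^(−0.93689) + e^(−1.4927) = 1.0000 + 0.39184 + 0.22476 = 1.6166.
⟨E⟩ = 35.813 meV, ⟨E²⟩ = 3548.0 meV².
C_V/k_B = (⟨E²⟩ − ⟨E⟩²)/(kT)² = (3548.0 − 1282.6)/6789.8 = 0.334.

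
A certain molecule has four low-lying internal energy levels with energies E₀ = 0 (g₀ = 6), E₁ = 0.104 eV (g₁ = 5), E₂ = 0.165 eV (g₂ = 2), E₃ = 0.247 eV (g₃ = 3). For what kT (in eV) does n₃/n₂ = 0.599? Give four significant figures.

n₃/n₂ = (g₃/g₂) exp[−(E₃−E₂)/kT] = 0.599.
⇒ (E₃−E₂)/kT = ln((3/2)/0.599) = ln(2.50417) = 0.917957.
kT = 0.082 eV / 0.917957 = 0.08933 eV.

0.08933 eV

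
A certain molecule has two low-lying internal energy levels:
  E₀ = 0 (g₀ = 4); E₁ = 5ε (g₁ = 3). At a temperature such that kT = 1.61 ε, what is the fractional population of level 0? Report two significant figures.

Eᵢ/kT = 0, 3.106.
Z = Σ gᵢe^(−Eᵢ/kT) = 4·e^(−0) + 3·e^(−3.106) = 4.000 + 0.1343 = 4.134.
P₀ = g₀ e^(−E₀/kT) / Z = 4.000/4.134 = 0.97.

0.97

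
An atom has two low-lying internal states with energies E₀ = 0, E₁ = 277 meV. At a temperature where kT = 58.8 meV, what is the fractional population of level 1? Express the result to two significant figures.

0.0089

Eᵢ/kT = 0, 4.711.
Z = Σ e^(−Eᵢ/kT) = e^(−0) + e^(−4.711) = 1.000 + 0.008996 = 1.009.
P₁ = e^(−E₁/kT) / Z = 0.008996/1.009 = 0.0089.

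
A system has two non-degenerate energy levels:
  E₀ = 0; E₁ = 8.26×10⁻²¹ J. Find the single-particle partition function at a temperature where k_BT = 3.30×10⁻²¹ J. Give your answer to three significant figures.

Z = 1.08

Eᵢ/kT = 0, 2.5030.
Z = Σ e^(−Eᵢ/kT) = e^(−0) + e^(−2.5030) = 1.0000 + 0.081839 = 1.0818.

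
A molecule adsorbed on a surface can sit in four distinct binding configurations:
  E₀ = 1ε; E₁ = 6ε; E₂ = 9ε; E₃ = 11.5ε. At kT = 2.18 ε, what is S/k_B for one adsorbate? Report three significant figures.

Eᵢ/kT = 0.45872, 2.7523, 4.1284, 5.2752.
Z = Σ e^(−Eᵢ/kT) = e^(−0.45872) + e^(−2.7523) + e^(−4.1284) + e^(−5.2752) = 0.63209 + 0.063781 + 0.016109 + 0.0051169 = 0.71710.
⟨E⟩ = Σ EᵢPᵢ = 1.6993 ε.
S/k_B = ln Z + ⟨E⟩/kT = ln(0.71710) + 1.6993/2.18 = -0.33254 + 0.77950 = 0.447.

0.447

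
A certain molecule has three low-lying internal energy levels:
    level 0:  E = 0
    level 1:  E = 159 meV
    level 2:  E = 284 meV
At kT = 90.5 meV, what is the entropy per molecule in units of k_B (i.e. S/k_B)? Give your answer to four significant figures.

Eᵢ/kT = 0, 1.75691, 3.13812.
Z = Σ e^(−Eᵢ/kT) = e^(−0) + e^(−1.75691) + e^(−3.13812) = 1.00000 + 0.172577 + 0.0433642 = 1.21594.
⟨E⟩ = Σ EᵢPᵢ = 32.6950 meV.
S/k_B = ln Z + ⟨E⟩/kT = ln(1.21594) + 32.6950/90.5 = 0.195517 + 0.361271 = 0.5568.

0.5568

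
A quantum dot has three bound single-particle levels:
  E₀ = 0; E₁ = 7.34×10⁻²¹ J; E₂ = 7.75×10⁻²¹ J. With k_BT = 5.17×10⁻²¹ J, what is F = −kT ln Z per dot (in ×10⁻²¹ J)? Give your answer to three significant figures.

Eᵢ/kT = 0, 1.4197, 1.4990.
Z = Σ e^(−Eᵢ/kT) = e^(−0) + e^(−1.4197) + e^(−1.4990) = 1.0000 + 0.24179 + 0.22335 = 1.4651.
F = −kT ln Z = −5.17 × ln(1.4651) = −5.17 × 0.38192 = -1.97 ×10⁻²¹ J.

-1.97 ×10⁻²¹ J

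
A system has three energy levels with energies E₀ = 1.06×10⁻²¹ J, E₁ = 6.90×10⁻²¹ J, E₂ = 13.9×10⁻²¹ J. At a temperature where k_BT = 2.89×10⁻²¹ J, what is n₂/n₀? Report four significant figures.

n₂/n₀ = exp[−(E₂−E₀)/kT] = exp(−(12.84 ×10⁻²¹ J)/(2.89 ×10⁻²¹ J)) = exp(-4.44291) = 0.01176.

0.01176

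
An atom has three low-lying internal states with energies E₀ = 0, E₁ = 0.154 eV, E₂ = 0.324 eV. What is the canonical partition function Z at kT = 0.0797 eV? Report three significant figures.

Z = 1.16

Eᵢ/kT = 0, 1.9322, 4.0652.
Z = Σ e^(−Eᵢ/kT) = e^(−0) + e^(−1.9322) + e^(−4.0652) = 1.0000 + 0.14483 + 0.017160 = 1.1620.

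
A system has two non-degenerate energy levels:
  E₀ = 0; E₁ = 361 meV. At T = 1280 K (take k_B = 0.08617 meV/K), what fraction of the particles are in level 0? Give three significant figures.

k_BT = 0.08617 × 1280 K = 110.30 meV.
Eᵢ/kT = 0, 3.2729.
Z = Σ e^(−Eᵢ/kT) = e^(−0) + e^(−3.2729) = 1.0000 + 0.037896 = 1.0379.
P₀ = e^(−E₀/kT) / Z = 1.0000/1.0379 = 0.963.

0.963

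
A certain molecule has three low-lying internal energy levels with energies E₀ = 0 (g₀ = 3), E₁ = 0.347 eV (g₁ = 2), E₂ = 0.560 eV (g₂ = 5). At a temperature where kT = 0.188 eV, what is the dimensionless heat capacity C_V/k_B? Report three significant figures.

0.792

Eᵢ/kT = 0, 1.8457, 2.9787.
Z = Σ gᵢe^(−Eᵢ/kT) = 3·e^(−0) + 2·e^(−1.8457) + 5·e^(−2.9787) = 3.0000 + 0.31583 + 0.25429 = 3.5701.
⟨E⟩ = 0.070585 eV, ⟨E²⟩ = 0.032989 eV².
C_V/k_B = (⟨E²⟩ − ⟨E⟩²)/(kT)² = (0.032989 − 0.0049822)/0.035344 = 0.792.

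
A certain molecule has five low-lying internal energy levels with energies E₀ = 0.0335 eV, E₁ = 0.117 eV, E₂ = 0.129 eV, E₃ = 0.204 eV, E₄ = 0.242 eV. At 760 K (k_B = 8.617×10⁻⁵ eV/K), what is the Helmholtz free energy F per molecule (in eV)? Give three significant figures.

k_BT = 8.617×10⁻⁵ × 760 K = 0.065489 eV.
Eᵢ/kT = 0.51154, 1.7866, 1.9698, 3.1150, 3.6953.
Z = Σ e^(−Eᵢ/kT) = e^(−0.51154) + e^(−1.7866) + e^(−1.9698) + e^(−3.1150) + e^(−3.6953) = 0.59957 + 0.16753 + 0.13948 + 0.044379 + 0.024840 = 0.97580.
F = −kT ln Z = −0.065489 × ln(0.97580) = −0.065489 × -0.024498 = 0.00160 eV.

0.00160 eV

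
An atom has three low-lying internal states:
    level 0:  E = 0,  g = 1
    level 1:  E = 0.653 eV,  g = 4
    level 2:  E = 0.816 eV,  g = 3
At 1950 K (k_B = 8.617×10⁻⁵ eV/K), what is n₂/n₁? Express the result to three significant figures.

0.284

k_BT = 8.617×10⁻⁵ × 1950 K = 0.16803 eV.
n₂/n₁ = (g₂/g₁) exp[−(E₂−E₁)/kT] = (3/4) × exp(−(0.163 eV)/(0.16803 eV)) = (3/4) × exp(-0.97006) = 0.284.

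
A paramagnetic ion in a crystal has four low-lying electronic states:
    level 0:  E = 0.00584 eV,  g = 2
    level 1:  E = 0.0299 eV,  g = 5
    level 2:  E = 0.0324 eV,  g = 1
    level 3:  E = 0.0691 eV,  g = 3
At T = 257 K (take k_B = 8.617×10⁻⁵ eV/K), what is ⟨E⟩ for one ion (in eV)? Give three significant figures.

k_BT = 8.617×10⁻⁵ × 257 K = 0.022146 eV.
Eᵢ/kT = 0.26370, 1.3501, 1.4630, 3.1202.
Z = Σ gᵢe^(−Eᵢ/kT) = 2·e^(−0.26370) + 5·e^(−1.3501) + 1·e^(−1.4630) + 3·e^(−3.1202) = 1.5364 + 1.2961 + 0.23154 + 0.13245 = 3.1965.
⟨E⟩ = Σ Eᵢ gᵢe^(−Eᵢ/kT) / Z = (0.00584·1.5364 + 0.0299·1.2961 + 0.0324·0.23154 + 0.0691·0.13245) / 3.1965 = 0.0201 eV.

0.0201 eV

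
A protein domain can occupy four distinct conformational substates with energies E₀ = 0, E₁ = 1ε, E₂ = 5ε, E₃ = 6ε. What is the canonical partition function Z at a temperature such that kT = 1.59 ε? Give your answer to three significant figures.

Eᵢ/kT = 0, 0.62893, 3.1447, 3.7736.
Z = Σ e^(−Eᵢ/kT) = e^(−0) + e^(−0.62893) + e^(−3.1447) + e^(−3.7736) = 1.0000 + 0.53316 + 0.043080 + 0.022969 = 1.5992.

Z = 1.60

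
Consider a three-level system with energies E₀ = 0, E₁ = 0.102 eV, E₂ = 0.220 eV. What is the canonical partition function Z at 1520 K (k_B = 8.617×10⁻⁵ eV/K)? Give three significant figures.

Z = 1.65

k_BT = 8.617×10⁻⁵ × 1520 K = 0.13098 eV.
Eᵢ/kT = 0, 0.77874, 1.6796.
Z = Σ e^(−Eᵢ/kT) = e^(−0) + e^(−0.77874) + e^(−1.6796) = 1.0000 + 0.45898 + 0.18645 = 1.6454.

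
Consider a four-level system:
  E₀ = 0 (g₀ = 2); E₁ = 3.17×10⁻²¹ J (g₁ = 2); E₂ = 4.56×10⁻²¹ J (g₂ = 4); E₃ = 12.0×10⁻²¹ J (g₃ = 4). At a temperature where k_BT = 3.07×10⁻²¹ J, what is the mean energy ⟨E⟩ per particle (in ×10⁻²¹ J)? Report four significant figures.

Eᵢ/kT = 0, 1.03257, 1.48534, 3.90879.
Z = Σ gᵢe^(−Eᵢ/kT) = 2·e^(−0) + 2·e^(−1.03257) + 4·e^(−1.48534) + 4·e^(−3.90879) = 2.00000 + 0.712181 + 0.905701 + 0.0802591 = 3.69814.
⟨E⟩ = Σ Eᵢ gᵢe^(−Eᵢ/kT) / Z = (0·2.00000 + 3.17·0.712181 + 4.56·0.905701 + 12.0·0.0802591) / 3.69814 = 1.988 ×10⁻²¹ J.

1.988 ×10⁻²¹ J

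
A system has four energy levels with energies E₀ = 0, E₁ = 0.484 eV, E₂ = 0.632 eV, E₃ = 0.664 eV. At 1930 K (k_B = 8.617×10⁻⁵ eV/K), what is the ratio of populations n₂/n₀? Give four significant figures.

0.02237

k_BT = 8.617×10⁻⁵ × 1930 K = 0.166308 eV.
n₂/n₀ = exp[−(E₂−E₀)/kT] = exp(−(0.632 eV)/(0.166308 eV)) = exp(-3.80018) = 0.02237.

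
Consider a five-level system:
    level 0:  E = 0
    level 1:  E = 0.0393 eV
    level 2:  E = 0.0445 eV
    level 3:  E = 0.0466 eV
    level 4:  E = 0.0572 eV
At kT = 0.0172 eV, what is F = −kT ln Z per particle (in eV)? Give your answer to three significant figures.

-0.00424 eV

Eᵢ/kT = 0, 2.2849, 2.5872, 2.7093, 3.3256.
Z = Σ e^(−Eᵢ/kT) = e^(−0) + e^(−2.2849) + e^(−2.5872) + e^(−2.7093) + e^(−3.3256) = 1.0000 + 0.10178 + 0.075230 + 0.066583 + 0.035951 = 1.2795.
F = −kT ln Z = −0.0172 × ln(1.2795) = −0.0172 × 0.24647 = -0.00424 eV.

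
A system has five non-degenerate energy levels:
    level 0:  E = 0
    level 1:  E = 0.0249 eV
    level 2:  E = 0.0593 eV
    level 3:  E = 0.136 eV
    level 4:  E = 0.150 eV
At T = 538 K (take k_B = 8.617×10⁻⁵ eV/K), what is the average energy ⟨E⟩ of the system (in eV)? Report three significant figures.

0.0226 eV

k_BT = 8.617×10⁻⁵ × 538 K = 0.046359 eV.
Eᵢ/kT = 0, 0.53711, 1.2791, 2.9336, 3.2356.
Z = Σ e^(−Eᵢ/kT) = e^(−0) + e^(−0.53711) + e^(−1.2791) + e^(−2.9336) + e^(−3.2356) = 1.0000 + 0.58443 + 0.27829 + 0.053205 + 0.039337 = 1.9553.
⟨E⟩ = Σ Eᵢ e^(−Eᵢ/kT) / Z = (0·1.0000 + 0.0249·0.58443 + 0.0593·0.27829 + 0.136·0.053205 + 0.150·0.039337) / 1.9553 = 0.0226 eV.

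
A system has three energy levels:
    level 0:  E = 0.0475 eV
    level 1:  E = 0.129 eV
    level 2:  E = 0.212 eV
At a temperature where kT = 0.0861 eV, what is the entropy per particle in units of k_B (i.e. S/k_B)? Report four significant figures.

0.8524

Eᵢ/kT = 0.551684, 1.49826, 2.46225.
Z = Σ e^(−Eᵢ/kT) = e^(−0.551684) + e^(−1.49826) + e^(−2.46225) = 0.575979 + 0.223519 + 0.0852429 = 0.884741.
⟨E⟩ = Σ EᵢPᵢ = 0.0839392 eV.
S/k_B = ln Z + ⟨E⟩/kT = ln(0.884741) + 0.0839392/0.0861 = -0.122460 + 0.974904 = 0.8524.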